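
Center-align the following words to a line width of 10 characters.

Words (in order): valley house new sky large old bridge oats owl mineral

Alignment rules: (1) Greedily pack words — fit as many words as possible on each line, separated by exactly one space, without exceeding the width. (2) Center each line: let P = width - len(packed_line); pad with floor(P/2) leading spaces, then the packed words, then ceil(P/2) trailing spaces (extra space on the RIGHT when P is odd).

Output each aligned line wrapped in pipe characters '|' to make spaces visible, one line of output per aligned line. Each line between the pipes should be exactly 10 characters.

Line 1: ['valley'] (min_width=6, slack=4)
Line 2: ['house', 'new'] (min_width=9, slack=1)
Line 3: ['sky', 'large'] (min_width=9, slack=1)
Line 4: ['old', 'bridge'] (min_width=10, slack=0)
Line 5: ['oats', 'owl'] (min_width=8, slack=2)
Line 6: ['mineral'] (min_width=7, slack=3)

Answer: |  valley  |
|house new |
|sky large |
|old bridge|
| oats owl |
| mineral  |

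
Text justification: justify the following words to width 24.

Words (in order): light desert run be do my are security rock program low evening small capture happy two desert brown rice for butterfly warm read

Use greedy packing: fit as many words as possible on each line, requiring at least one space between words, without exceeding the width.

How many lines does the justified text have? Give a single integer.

Line 1: ['light', 'desert', 'run', 'be', 'do'] (min_width=22, slack=2)
Line 2: ['my', 'are', 'security', 'rock'] (min_width=20, slack=4)
Line 3: ['program', 'low', 'evening'] (min_width=19, slack=5)
Line 4: ['small', 'capture', 'happy', 'two'] (min_width=23, slack=1)
Line 5: ['desert', 'brown', 'rice', 'for'] (min_width=21, slack=3)
Line 6: ['butterfly', 'warm', 'read'] (min_width=19, slack=5)
Total lines: 6

Answer: 6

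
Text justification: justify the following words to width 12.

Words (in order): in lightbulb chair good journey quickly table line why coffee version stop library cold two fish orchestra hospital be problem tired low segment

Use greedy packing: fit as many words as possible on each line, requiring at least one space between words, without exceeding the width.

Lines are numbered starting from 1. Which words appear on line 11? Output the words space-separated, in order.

Answer: hospital be

Derivation:
Line 1: ['in', 'lightbulb'] (min_width=12, slack=0)
Line 2: ['chair', 'good'] (min_width=10, slack=2)
Line 3: ['journey'] (min_width=7, slack=5)
Line 4: ['quickly'] (min_width=7, slack=5)
Line 5: ['table', 'line'] (min_width=10, slack=2)
Line 6: ['why', 'coffee'] (min_width=10, slack=2)
Line 7: ['version', 'stop'] (min_width=12, slack=0)
Line 8: ['library', 'cold'] (min_width=12, slack=0)
Line 9: ['two', 'fish'] (min_width=8, slack=4)
Line 10: ['orchestra'] (min_width=9, slack=3)
Line 11: ['hospital', 'be'] (min_width=11, slack=1)
Line 12: ['problem'] (min_width=7, slack=5)
Line 13: ['tired', 'low'] (min_width=9, slack=3)
Line 14: ['segment'] (min_width=7, slack=5)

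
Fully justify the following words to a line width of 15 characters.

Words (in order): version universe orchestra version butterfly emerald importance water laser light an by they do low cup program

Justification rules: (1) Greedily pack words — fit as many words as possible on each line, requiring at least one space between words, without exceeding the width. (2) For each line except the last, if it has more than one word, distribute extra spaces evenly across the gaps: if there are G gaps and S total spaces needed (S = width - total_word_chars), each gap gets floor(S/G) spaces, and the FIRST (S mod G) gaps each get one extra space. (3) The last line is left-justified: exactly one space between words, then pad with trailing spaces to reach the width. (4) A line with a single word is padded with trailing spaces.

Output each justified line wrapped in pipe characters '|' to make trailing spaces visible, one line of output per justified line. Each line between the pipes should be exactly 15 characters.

Line 1: ['version'] (min_width=7, slack=8)
Line 2: ['universe'] (min_width=8, slack=7)
Line 3: ['orchestra'] (min_width=9, slack=6)
Line 4: ['version'] (min_width=7, slack=8)
Line 5: ['butterfly'] (min_width=9, slack=6)
Line 6: ['emerald'] (min_width=7, slack=8)
Line 7: ['importance'] (min_width=10, slack=5)
Line 8: ['water', 'laser'] (min_width=11, slack=4)
Line 9: ['light', 'an', 'by'] (min_width=11, slack=4)
Line 10: ['they', 'do', 'low', 'cup'] (min_width=15, slack=0)
Line 11: ['program'] (min_width=7, slack=8)

Answer: |version        |
|universe       |
|orchestra      |
|version        |
|butterfly      |
|emerald        |
|importance     |
|water     laser|
|light   an   by|
|they do low cup|
|program        |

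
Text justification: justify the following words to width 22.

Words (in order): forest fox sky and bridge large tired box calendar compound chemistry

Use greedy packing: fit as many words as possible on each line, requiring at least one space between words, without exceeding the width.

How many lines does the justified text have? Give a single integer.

Answer: 4

Derivation:
Line 1: ['forest', 'fox', 'sky', 'and'] (min_width=18, slack=4)
Line 2: ['bridge', 'large', 'tired', 'box'] (min_width=22, slack=0)
Line 3: ['calendar', 'compound'] (min_width=17, slack=5)
Line 4: ['chemistry'] (min_width=9, slack=13)
Total lines: 4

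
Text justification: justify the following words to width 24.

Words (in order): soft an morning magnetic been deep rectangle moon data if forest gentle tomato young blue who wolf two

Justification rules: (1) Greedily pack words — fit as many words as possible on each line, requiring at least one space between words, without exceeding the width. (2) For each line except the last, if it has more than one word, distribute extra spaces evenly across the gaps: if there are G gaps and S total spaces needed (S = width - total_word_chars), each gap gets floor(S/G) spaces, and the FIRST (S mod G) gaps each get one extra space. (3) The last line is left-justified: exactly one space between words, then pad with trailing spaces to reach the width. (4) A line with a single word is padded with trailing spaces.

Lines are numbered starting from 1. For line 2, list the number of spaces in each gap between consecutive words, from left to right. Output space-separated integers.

Line 1: ['soft', 'an', 'morning', 'magnetic'] (min_width=24, slack=0)
Line 2: ['been', 'deep', 'rectangle', 'moon'] (min_width=24, slack=0)
Line 3: ['data', 'if', 'forest', 'gentle'] (min_width=21, slack=3)
Line 4: ['tomato', 'young', 'blue', 'who'] (min_width=21, slack=3)
Line 5: ['wolf', 'two'] (min_width=8, slack=16)

Answer: 1 1 1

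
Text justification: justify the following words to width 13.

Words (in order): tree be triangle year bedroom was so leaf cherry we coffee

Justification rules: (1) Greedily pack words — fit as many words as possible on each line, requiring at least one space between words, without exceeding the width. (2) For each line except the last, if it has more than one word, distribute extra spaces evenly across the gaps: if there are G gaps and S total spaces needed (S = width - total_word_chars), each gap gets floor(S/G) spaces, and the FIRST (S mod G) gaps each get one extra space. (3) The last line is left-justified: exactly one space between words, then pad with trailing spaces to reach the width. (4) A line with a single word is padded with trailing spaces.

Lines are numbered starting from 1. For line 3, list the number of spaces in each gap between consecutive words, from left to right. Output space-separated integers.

Answer: 3

Derivation:
Line 1: ['tree', 'be'] (min_width=7, slack=6)
Line 2: ['triangle', 'year'] (min_width=13, slack=0)
Line 3: ['bedroom', 'was'] (min_width=11, slack=2)
Line 4: ['so', 'leaf'] (min_width=7, slack=6)
Line 5: ['cherry', 'we'] (min_width=9, slack=4)
Line 6: ['coffee'] (min_width=6, slack=7)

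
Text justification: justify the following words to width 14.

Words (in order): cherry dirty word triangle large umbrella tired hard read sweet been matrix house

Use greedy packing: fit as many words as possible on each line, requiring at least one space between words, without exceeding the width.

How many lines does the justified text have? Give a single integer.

Line 1: ['cherry', 'dirty'] (min_width=12, slack=2)
Line 2: ['word', 'triangle'] (min_width=13, slack=1)
Line 3: ['large', 'umbrella'] (min_width=14, slack=0)
Line 4: ['tired', 'hard'] (min_width=10, slack=4)
Line 5: ['read', 'sweet'] (min_width=10, slack=4)
Line 6: ['been', 'matrix'] (min_width=11, slack=3)
Line 7: ['house'] (min_width=5, slack=9)
Total lines: 7

Answer: 7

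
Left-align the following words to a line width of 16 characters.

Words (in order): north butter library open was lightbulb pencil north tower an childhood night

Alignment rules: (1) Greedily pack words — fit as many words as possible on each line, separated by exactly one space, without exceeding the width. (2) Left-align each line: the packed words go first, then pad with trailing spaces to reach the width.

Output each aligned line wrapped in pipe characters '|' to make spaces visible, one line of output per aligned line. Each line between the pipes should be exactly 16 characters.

Answer: |north butter    |
|library open was|
|lightbulb pencil|
|north tower an  |
|childhood night |

Derivation:
Line 1: ['north', 'butter'] (min_width=12, slack=4)
Line 2: ['library', 'open', 'was'] (min_width=16, slack=0)
Line 3: ['lightbulb', 'pencil'] (min_width=16, slack=0)
Line 4: ['north', 'tower', 'an'] (min_width=14, slack=2)
Line 5: ['childhood', 'night'] (min_width=15, slack=1)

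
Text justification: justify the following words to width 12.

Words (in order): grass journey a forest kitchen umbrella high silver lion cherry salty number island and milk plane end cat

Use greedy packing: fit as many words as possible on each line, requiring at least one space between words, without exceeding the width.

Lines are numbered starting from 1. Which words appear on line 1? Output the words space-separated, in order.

Line 1: ['grass'] (min_width=5, slack=7)
Line 2: ['journey', 'a'] (min_width=9, slack=3)
Line 3: ['forest'] (min_width=6, slack=6)
Line 4: ['kitchen'] (min_width=7, slack=5)
Line 5: ['umbrella'] (min_width=8, slack=4)
Line 6: ['high', 'silver'] (min_width=11, slack=1)
Line 7: ['lion', 'cherry'] (min_width=11, slack=1)
Line 8: ['salty', 'number'] (min_width=12, slack=0)
Line 9: ['island', 'and'] (min_width=10, slack=2)
Line 10: ['milk', 'plane'] (min_width=10, slack=2)
Line 11: ['end', 'cat'] (min_width=7, slack=5)

Answer: grass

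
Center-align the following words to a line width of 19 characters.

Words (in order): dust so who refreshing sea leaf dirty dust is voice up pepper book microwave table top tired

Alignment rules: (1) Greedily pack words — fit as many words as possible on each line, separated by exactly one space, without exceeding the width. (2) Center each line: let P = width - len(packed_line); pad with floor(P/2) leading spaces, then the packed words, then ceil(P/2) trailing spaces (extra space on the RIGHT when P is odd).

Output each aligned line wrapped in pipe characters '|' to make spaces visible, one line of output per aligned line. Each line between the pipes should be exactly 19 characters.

Line 1: ['dust', 'so', 'who'] (min_width=11, slack=8)
Line 2: ['refreshing', 'sea', 'leaf'] (min_width=19, slack=0)
Line 3: ['dirty', 'dust', 'is', 'voice'] (min_width=19, slack=0)
Line 4: ['up', 'pepper', 'book'] (min_width=14, slack=5)
Line 5: ['microwave', 'table', 'top'] (min_width=19, slack=0)
Line 6: ['tired'] (min_width=5, slack=14)

Answer: |    dust so who    |
|refreshing sea leaf|
|dirty dust is voice|
|  up pepper book   |
|microwave table top|
|       tired       |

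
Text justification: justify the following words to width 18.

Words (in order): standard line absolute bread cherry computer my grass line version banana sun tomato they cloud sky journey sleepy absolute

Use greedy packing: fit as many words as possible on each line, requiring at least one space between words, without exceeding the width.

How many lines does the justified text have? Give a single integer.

Line 1: ['standard', 'line'] (min_width=13, slack=5)
Line 2: ['absolute', 'bread'] (min_width=14, slack=4)
Line 3: ['cherry', 'computer', 'my'] (min_width=18, slack=0)
Line 4: ['grass', 'line', 'version'] (min_width=18, slack=0)
Line 5: ['banana', 'sun', 'tomato'] (min_width=17, slack=1)
Line 6: ['they', 'cloud', 'sky'] (min_width=14, slack=4)
Line 7: ['journey', 'sleepy'] (min_width=14, slack=4)
Line 8: ['absolute'] (min_width=8, slack=10)
Total lines: 8

Answer: 8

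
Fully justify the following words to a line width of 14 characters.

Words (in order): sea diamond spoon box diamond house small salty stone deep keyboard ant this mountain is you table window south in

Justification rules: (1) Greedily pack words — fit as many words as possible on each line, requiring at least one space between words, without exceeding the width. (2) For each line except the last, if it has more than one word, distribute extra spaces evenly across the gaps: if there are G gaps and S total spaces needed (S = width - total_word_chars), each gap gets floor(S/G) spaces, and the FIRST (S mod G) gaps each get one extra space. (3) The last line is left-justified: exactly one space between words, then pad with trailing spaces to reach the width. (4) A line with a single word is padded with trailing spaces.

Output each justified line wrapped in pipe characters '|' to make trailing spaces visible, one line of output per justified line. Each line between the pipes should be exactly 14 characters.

Line 1: ['sea', 'diamond'] (min_width=11, slack=3)
Line 2: ['spoon', 'box'] (min_width=9, slack=5)
Line 3: ['diamond', 'house'] (min_width=13, slack=1)
Line 4: ['small', 'salty'] (min_width=11, slack=3)
Line 5: ['stone', 'deep'] (min_width=10, slack=4)
Line 6: ['keyboard', 'ant'] (min_width=12, slack=2)
Line 7: ['this', 'mountain'] (min_width=13, slack=1)
Line 8: ['is', 'you', 'table'] (min_width=12, slack=2)
Line 9: ['window', 'south'] (min_width=12, slack=2)
Line 10: ['in'] (min_width=2, slack=12)

Answer: |sea    diamond|
|spoon      box|
|diamond  house|
|small    salty|
|stone     deep|
|keyboard   ant|
|this  mountain|
|is  you  table|
|window   south|
|in            |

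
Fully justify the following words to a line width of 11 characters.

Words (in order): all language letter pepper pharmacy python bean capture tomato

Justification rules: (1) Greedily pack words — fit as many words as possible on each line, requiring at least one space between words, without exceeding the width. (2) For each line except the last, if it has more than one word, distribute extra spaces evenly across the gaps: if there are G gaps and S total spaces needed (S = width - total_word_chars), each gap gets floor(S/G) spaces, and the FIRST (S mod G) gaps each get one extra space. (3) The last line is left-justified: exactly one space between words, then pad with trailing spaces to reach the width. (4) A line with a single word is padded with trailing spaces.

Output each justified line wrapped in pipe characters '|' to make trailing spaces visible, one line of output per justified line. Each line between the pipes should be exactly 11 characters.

Line 1: ['all'] (min_width=3, slack=8)
Line 2: ['language'] (min_width=8, slack=3)
Line 3: ['letter'] (min_width=6, slack=5)
Line 4: ['pepper'] (min_width=6, slack=5)
Line 5: ['pharmacy'] (min_width=8, slack=3)
Line 6: ['python', 'bean'] (min_width=11, slack=0)
Line 7: ['capture'] (min_width=7, slack=4)
Line 8: ['tomato'] (min_width=6, slack=5)

Answer: |all        |
|language   |
|letter     |
|pepper     |
|pharmacy   |
|python bean|
|capture    |
|tomato     |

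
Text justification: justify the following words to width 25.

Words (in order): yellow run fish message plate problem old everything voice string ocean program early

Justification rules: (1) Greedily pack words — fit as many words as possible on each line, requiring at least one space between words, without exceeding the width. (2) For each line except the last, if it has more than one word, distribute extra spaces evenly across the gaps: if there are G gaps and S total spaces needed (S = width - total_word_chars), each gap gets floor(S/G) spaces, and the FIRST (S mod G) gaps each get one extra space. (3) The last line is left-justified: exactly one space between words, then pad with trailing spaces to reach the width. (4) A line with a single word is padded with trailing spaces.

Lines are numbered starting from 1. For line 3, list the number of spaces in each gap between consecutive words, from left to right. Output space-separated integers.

Line 1: ['yellow', 'run', 'fish', 'message'] (min_width=23, slack=2)
Line 2: ['plate', 'problem', 'old'] (min_width=17, slack=8)
Line 3: ['everything', 'voice', 'string'] (min_width=23, slack=2)
Line 4: ['ocean', 'program', 'early'] (min_width=19, slack=6)

Answer: 2 2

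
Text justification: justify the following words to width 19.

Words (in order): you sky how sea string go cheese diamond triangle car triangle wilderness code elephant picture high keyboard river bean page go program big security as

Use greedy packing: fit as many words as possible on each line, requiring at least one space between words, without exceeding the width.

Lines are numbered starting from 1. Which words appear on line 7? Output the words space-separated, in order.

Answer: high keyboard river

Derivation:
Line 1: ['you', 'sky', 'how', 'sea'] (min_width=15, slack=4)
Line 2: ['string', 'go', 'cheese'] (min_width=16, slack=3)
Line 3: ['diamond', 'triangle'] (min_width=16, slack=3)
Line 4: ['car', 'triangle'] (min_width=12, slack=7)
Line 5: ['wilderness', 'code'] (min_width=15, slack=4)
Line 6: ['elephant', 'picture'] (min_width=16, slack=3)
Line 7: ['high', 'keyboard', 'river'] (min_width=19, slack=0)
Line 8: ['bean', 'page', 'go'] (min_width=12, slack=7)
Line 9: ['program', 'big'] (min_width=11, slack=8)
Line 10: ['security', 'as'] (min_width=11, slack=8)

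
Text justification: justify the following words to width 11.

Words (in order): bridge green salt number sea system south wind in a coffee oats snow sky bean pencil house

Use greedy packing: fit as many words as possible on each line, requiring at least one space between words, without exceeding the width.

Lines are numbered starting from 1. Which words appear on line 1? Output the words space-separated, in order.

Line 1: ['bridge'] (min_width=6, slack=5)
Line 2: ['green', 'salt'] (min_width=10, slack=1)
Line 3: ['number', 'sea'] (min_width=10, slack=1)
Line 4: ['system'] (min_width=6, slack=5)
Line 5: ['south', 'wind'] (min_width=10, slack=1)
Line 6: ['in', 'a', 'coffee'] (min_width=11, slack=0)
Line 7: ['oats', 'snow'] (min_width=9, slack=2)
Line 8: ['sky', 'bean'] (min_width=8, slack=3)
Line 9: ['pencil'] (min_width=6, slack=5)
Line 10: ['house'] (min_width=5, slack=6)

Answer: bridge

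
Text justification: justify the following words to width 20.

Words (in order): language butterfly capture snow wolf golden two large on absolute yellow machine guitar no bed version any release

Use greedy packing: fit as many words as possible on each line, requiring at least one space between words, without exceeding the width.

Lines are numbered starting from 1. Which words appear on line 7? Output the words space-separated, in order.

Line 1: ['language', 'butterfly'] (min_width=18, slack=2)
Line 2: ['capture', 'snow', 'wolf'] (min_width=17, slack=3)
Line 3: ['golden', 'two', 'large', 'on'] (min_width=19, slack=1)
Line 4: ['absolute', 'yellow'] (min_width=15, slack=5)
Line 5: ['machine', 'guitar', 'no'] (min_width=17, slack=3)
Line 6: ['bed', 'version', 'any'] (min_width=15, slack=5)
Line 7: ['release'] (min_width=7, slack=13)

Answer: release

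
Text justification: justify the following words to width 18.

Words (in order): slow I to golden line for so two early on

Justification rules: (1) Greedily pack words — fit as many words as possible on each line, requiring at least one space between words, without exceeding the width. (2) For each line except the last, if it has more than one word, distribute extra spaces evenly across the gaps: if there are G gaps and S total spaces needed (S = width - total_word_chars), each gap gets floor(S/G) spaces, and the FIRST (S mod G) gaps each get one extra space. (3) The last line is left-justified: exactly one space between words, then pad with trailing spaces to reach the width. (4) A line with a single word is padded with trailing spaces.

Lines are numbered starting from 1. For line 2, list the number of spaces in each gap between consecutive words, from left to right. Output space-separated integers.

Line 1: ['slow', 'I', 'to', 'golden'] (min_width=16, slack=2)
Line 2: ['line', 'for', 'so', 'two'] (min_width=15, slack=3)
Line 3: ['early', 'on'] (min_width=8, slack=10)

Answer: 2 2 2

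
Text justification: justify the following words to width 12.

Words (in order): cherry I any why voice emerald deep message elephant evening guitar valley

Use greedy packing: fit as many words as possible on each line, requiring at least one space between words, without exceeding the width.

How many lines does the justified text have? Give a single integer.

Answer: 8

Derivation:
Line 1: ['cherry', 'I', 'any'] (min_width=12, slack=0)
Line 2: ['why', 'voice'] (min_width=9, slack=3)
Line 3: ['emerald', 'deep'] (min_width=12, slack=0)
Line 4: ['message'] (min_width=7, slack=5)
Line 5: ['elephant'] (min_width=8, slack=4)
Line 6: ['evening'] (min_width=7, slack=5)
Line 7: ['guitar'] (min_width=6, slack=6)
Line 8: ['valley'] (min_width=6, slack=6)
Total lines: 8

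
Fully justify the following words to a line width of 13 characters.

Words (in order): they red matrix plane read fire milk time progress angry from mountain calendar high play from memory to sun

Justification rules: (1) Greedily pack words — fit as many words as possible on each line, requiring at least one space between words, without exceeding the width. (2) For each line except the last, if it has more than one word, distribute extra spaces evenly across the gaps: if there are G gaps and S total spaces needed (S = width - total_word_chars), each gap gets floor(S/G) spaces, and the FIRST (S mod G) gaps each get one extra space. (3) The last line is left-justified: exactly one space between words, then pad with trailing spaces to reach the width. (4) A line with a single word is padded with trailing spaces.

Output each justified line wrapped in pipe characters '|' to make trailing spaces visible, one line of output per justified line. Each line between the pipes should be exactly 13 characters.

Answer: |they      red|
|matrix  plane|
|read     fire|
|milk     time|
|progress     |
|angry    from|
|mountain     |
|calendar high|
|play     from|
|memory to sun|

Derivation:
Line 1: ['they', 'red'] (min_width=8, slack=5)
Line 2: ['matrix', 'plane'] (min_width=12, slack=1)
Line 3: ['read', 'fire'] (min_width=9, slack=4)
Line 4: ['milk', 'time'] (min_width=9, slack=4)
Line 5: ['progress'] (min_width=8, slack=5)
Line 6: ['angry', 'from'] (min_width=10, slack=3)
Line 7: ['mountain'] (min_width=8, slack=5)
Line 8: ['calendar', 'high'] (min_width=13, slack=0)
Line 9: ['play', 'from'] (min_width=9, slack=4)
Line 10: ['memory', 'to', 'sun'] (min_width=13, slack=0)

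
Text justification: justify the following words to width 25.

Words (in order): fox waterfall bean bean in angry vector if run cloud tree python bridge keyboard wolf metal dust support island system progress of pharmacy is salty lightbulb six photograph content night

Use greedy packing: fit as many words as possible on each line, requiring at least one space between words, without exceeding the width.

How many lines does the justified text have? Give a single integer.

Answer: 8

Derivation:
Line 1: ['fox', 'waterfall', 'bean', 'bean'] (min_width=23, slack=2)
Line 2: ['in', 'angry', 'vector', 'if', 'run'] (min_width=22, slack=3)
Line 3: ['cloud', 'tree', 'python', 'bridge'] (min_width=24, slack=1)
Line 4: ['keyboard', 'wolf', 'metal', 'dust'] (min_width=24, slack=1)
Line 5: ['support', 'island', 'system'] (min_width=21, slack=4)
Line 6: ['progress', 'of', 'pharmacy', 'is'] (min_width=23, slack=2)
Line 7: ['salty', 'lightbulb', 'six'] (min_width=19, slack=6)
Line 8: ['photograph', 'content', 'night'] (min_width=24, slack=1)
Total lines: 8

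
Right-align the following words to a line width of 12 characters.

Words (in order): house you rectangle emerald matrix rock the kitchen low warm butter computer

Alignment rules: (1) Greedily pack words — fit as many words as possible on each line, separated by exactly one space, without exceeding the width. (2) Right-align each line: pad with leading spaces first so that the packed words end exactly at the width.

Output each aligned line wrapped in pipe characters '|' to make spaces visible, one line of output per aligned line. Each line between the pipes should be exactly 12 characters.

Line 1: ['house', 'you'] (min_width=9, slack=3)
Line 2: ['rectangle'] (min_width=9, slack=3)
Line 3: ['emerald'] (min_width=7, slack=5)
Line 4: ['matrix', 'rock'] (min_width=11, slack=1)
Line 5: ['the', 'kitchen'] (min_width=11, slack=1)
Line 6: ['low', 'warm'] (min_width=8, slack=4)
Line 7: ['butter'] (min_width=6, slack=6)
Line 8: ['computer'] (min_width=8, slack=4)

Answer: |   house you|
|   rectangle|
|     emerald|
| matrix rock|
| the kitchen|
|    low warm|
|      butter|
|    computer|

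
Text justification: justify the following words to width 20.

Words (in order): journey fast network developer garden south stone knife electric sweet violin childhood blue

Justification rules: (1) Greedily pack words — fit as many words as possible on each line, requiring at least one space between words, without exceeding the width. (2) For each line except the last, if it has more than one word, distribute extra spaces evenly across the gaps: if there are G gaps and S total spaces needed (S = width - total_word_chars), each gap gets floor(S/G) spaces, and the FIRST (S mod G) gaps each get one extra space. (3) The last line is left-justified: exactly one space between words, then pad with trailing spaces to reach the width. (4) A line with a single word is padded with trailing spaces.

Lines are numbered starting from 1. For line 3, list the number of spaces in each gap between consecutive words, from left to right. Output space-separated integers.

Line 1: ['journey', 'fast', 'network'] (min_width=20, slack=0)
Line 2: ['developer', 'garden'] (min_width=16, slack=4)
Line 3: ['south', 'stone', 'knife'] (min_width=17, slack=3)
Line 4: ['electric', 'sweet'] (min_width=14, slack=6)
Line 5: ['violin', 'childhood'] (min_width=16, slack=4)
Line 6: ['blue'] (min_width=4, slack=16)

Answer: 3 2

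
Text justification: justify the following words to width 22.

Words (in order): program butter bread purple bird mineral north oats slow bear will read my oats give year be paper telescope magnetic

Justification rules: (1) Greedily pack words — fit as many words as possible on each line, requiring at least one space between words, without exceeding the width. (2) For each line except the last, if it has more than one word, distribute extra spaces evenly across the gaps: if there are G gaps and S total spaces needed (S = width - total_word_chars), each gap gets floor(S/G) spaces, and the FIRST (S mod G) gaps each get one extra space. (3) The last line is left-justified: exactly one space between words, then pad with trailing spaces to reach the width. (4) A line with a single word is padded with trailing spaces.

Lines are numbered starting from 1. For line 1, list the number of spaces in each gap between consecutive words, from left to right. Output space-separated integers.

Answer: 2 2

Derivation:
Line 1: ['program', 'butter', 'bread'] (min_width=20, slack=2)
Line 2: ['purple', 'bird', 'mineral'] (min_width=19, slack=3)
Line 3: ['north', 'oats', 'slow', 'bear'] (min_width=20, slack=2)
Line 4: ['will', 'read', 'my', 'oats', 'give'] (min_width=22, slack=0)
Line 5: ['year', 'be', 'paper'] (min_width=13, slack=9)
Line 6: ['telescope', 'magnetic'] (min_width=18, slack=4)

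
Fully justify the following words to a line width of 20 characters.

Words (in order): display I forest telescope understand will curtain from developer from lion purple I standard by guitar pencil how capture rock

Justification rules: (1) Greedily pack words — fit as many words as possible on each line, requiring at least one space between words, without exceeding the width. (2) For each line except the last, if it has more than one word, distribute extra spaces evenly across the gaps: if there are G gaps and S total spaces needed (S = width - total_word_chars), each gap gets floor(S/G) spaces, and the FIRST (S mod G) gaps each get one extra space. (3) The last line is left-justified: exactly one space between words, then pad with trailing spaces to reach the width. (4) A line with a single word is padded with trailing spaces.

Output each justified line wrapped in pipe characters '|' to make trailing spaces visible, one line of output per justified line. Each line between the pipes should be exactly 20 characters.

Answer: |display   I   forest|
|telescope understand|
|will   curtain  from|
|developer  from lion|
|purple I standard by|
|guitar   pencil  how|
|capture rock        |

Derivation:
Line 1: ['display', 'I', 'forest'] (min_width=16, slack=4)
Line 2: ['telescope', 'understand'] (min_width=20, slack=0)
Line 3: ['will', 'curtain', 'from'] (min_width=17, slack=3)
Line 4: ['developer', 'from', 'lion'] (min_width=19, slack=1)
Line 5: ['purple', 'I', 'standard', 'by'] (min_width=20, slack=0)
Line 6: ['guitar', 'pencil', 'how'] (min_width=17, slack=3)
Line 7: ['capture', 'rock'] (min_width=12, slack=8)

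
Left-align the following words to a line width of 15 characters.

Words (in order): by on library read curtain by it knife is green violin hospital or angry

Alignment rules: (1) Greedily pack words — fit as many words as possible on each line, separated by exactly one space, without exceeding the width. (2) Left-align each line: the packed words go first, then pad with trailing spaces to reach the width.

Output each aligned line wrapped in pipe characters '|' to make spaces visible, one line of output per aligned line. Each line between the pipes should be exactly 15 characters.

Line 1: ['by', 'on', 'library'] (min_width=13, slack=2)
Line 2: ['read', 'curtain', 'by'] (min_width=15, slack=0)
Line 3: ['it', 'knife', 'is'] (min_width=11, slack=4)
Line 4: ['green', 'violin'] (min_width=12, slack=3)
Line 5: ['hospital', 'or'] (min_width=11, slack=4)
Line 6: ['angry'] (min_width=5, slack=10)

Answer: |by on library  |
|read curtain by|
|it knife is    |
|green violin   |
|hospital or    |
|angry          |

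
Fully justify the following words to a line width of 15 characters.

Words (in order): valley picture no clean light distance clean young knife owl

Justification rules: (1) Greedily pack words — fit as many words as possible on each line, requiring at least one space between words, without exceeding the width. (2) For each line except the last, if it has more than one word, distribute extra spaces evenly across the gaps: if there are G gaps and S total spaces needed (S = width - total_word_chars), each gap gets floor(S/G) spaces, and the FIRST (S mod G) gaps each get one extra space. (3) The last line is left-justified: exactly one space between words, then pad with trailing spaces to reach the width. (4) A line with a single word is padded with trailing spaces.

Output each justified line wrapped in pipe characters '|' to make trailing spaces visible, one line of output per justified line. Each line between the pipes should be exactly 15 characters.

Answer: |valley  picture|
|no  clean light|
|distance  clean|
|young knife owl|

Derivation:
Line 1: ['valley', 'picture'] (min_width=14, slack=1)
Line 2: ['no', 'clean', 'light'] (min_width=14, slack=1)
Line 3: ['distance', 'clean'] (min_width=14, slack=1)
Line 4: ['young', 'knife', 'owl'] (min_width=15, slack=0)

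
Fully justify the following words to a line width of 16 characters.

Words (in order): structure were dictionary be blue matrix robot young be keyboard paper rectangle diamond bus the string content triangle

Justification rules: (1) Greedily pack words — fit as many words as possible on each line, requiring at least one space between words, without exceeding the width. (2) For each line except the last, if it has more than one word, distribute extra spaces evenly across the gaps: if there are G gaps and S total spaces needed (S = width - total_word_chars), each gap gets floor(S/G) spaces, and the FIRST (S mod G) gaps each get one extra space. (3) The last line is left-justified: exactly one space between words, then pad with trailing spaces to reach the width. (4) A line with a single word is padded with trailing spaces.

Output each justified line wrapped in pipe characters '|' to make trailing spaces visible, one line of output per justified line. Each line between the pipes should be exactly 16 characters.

Line 1: ['structure', 'were'] (min_width=14, slack=2)
Line 2: ['dictionary', 'be'] (min_width=13, slack=3)
Line 3: ['blue', 'matrix'] (min_width=11, slack=5)
Line 4: ['robot', 'young', 'be'] (min_width=14, slack=2)
Line 5: ['keyboard', 'paper'] (min_width=14, slack=2)
Line 6: ['rectangle'] (min_width=9, slack=7)
Line 7: ['diamond', 'bus', 'the'] (min_width=15, slack=1)
Line 8: ['string', 'content'] (min_width=14, slack=2)
Line 9: ['triangle'] (min_width=8, slack=8)

Answer: |structure   were|
|dictionary    be|
|blue      matrix|
|robot  young  be|
|keyboard   paper|
|rectangle       |
|diamond  bus the|
|string   content|
|triangle        |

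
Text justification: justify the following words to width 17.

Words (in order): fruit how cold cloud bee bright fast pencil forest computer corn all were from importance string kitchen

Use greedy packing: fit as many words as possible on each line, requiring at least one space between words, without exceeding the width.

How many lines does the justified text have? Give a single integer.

Line 1: ['fruit', 'how', 'cold'] (min_width=14, slack=3)
Line 2: ['cloud', 'bee', 'bright'] (min_width=16, slack=1)
Line 3: ['fast', 'pencil'] (min_width=11, slack=6)
Line 4: ['forest', 'computer'] (min_width=15, slack=2)
Line 5: ['corn', 'all', 'were'] (min_width=13, slack=4)
Line 6: ['from', 'importance'] (min_width=15, slack=2)
Line 7: ['string', 'kitchen'] (min_width=14, slack=3)
Total lines: 7

Answer: 7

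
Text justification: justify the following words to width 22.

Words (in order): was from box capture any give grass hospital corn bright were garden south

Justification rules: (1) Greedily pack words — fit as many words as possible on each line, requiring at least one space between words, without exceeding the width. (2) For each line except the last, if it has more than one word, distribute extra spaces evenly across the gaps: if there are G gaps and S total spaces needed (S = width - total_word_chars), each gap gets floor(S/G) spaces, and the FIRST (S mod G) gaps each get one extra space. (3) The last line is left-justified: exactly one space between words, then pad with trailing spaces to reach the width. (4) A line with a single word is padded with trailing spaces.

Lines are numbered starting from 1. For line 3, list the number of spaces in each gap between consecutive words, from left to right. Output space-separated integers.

Line 1: ['was', 'from', 'box', 'capture'] (min_width=20, slack=2)
Line 2: ['any', 'give', 'grass'] (min_width=14, slack=8)
Line 3: ['hospital', 'corn', 'bright'] (min_width=20, slack=2)
Line 4: ['were', 'garden', 'south'] (min_width=17, slack=5)

Answer: 2 2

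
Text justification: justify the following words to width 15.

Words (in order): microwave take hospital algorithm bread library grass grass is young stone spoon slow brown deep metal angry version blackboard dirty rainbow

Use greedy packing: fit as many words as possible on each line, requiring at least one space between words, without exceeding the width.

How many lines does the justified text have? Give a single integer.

Answer: 11

Derivation:
Line 1: ['microwave', 'take'] (min_width=14, slack=1)
Line 2: ['hospital'] (min_width=8, slack=7)
Line 3: ['algorithm', 'bread'] (min_width=15, slack=0)
Line 4: ['library', 'grass'] (min_width=13, slack=2)
Line 5: ['grass', 'is', 'young'] (min_width=14, slack=1)
Line 6: ['stone', 'spoon'] (min_width=11, slack=4)
Line 7: ['slow', 'brown', 'deep'] (min_width=15, slack=0)
Line 8: ['metal', 'angry'] (min_width=11, slack=4)
Line 9: ['version'] (min_width=7, slack=8)
Line 10: ['blackboard'] (min_width=10, slack=5)
Line 11: ['dirty', 'rainbow'] (min_width=13, slack=2)
Total lines: 11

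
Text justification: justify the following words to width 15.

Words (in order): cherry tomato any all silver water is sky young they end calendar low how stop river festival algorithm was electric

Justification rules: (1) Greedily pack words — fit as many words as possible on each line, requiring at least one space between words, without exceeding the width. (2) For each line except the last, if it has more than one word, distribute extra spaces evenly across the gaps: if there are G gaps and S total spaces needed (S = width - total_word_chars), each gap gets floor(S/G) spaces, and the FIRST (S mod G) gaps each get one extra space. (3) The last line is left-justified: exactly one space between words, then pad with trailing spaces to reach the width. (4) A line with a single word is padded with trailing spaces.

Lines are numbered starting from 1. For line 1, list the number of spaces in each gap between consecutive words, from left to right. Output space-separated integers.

Answer: 3

Derivation:
Line 1: ['cherry', 'tomato'] (min_width=13, slack=2)
Line 2: ['any', 'all', 'silver'] (min_width=14, slack=1)
Line 3: ['water', 'is', 'sky'] (min_width=12, slack=3)
Line 4: ['young', 'they', 'end'] (min_width=14, slack=1)
Line 5: ['calendar', 'low'] (min_width=12, slack=3)
Line 6: ['how', 'stop', 'river'] (min_width=14, slack=1)
Line 7: ['festival'] (min_width=8, slack=7)
Line 8: ['algorithm', 'was'] (min_width=13, slack=2)
Line 9: ['electric'] (min_width=8, slack=7)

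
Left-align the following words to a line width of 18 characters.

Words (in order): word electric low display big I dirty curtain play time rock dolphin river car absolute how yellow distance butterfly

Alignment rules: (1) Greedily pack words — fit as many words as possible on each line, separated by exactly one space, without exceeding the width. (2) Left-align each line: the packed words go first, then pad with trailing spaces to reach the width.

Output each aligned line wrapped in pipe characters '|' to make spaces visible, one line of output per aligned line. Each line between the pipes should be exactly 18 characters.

Answer: |word electric low |
|display big I     |
|dirty curtain play|
|time rock dolphin |
|river car absolute|
|how yellow        |
|distance butterfly|

Derivation:
Line 1: ['word', 'electric', 'low'] (min_width=17, slack=1)
Line 2: ['display', 'big', 'I'] (min_width=13, slack=5)
Line 3: ['dirty', 'curtain', 'play'] (min_width=18, slack=0)
Line 4: ['time', 'rock', 'dolphin'] (min_width=17, slack=1)
Line 5: ['river', 'car', 'absolute'] (min_width=18, slack=0)
Line 6: ['how', 'yellow'] (min_width=10, slack=8)
Line 7: ['distance', 'butterfly'] (min_width=18, slack=0)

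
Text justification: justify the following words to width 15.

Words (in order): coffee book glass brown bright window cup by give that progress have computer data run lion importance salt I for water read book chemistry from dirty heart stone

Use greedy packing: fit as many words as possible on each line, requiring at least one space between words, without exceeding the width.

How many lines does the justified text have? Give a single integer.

Answer: 13

Derivation:
Line 1: ['coffee', 'book'] (min_width=11, slack=4)
Line 2: ['glass', 'brown'] (min_width=11, slack=4)
Line 3: ['bright', 'window'] (min_width=13, slack=2)
Line 4: ['cup', 'by', 'give'] (min_width=11, slack=4)
Line 5: ['that', 'progress'] (min_width=13, slack=2)
Line 6: ['have', 'computer'] (min_width=13, slack=2)
Line 7: ['data', 'run', 'lion'] (min_width=13, slack=2)
Line 8: ['importance', 'salt'] (min_width=15, slack=0)
Line 9: ['I', 'for', 'water'] (min_width=11, slack=4)
Line 10: ['read', 'book'] (min_width=9, slack=6)
Line 11: ['chemistry', 'from'] (min_width=14, slack=1)
Line 12: ['dirty', 'heart'] (min_width=11, slack=4)
Line 13: ['stone'] (min_width=5, slack=10)
Total lines: 13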